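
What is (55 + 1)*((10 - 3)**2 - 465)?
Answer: -23296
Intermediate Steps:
(55 + 1)*((10 - 3)**2 - 465) = 56*(7**2 - 465) = 56*(49 - 465) = 56*(-416) = -23296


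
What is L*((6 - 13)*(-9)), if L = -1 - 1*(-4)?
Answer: 189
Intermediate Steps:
L = 3 (L = -1 + 4 = 3)
L*((6 - 13)*(-9)) = 3*((6 - 13)*(-9)) = 3*(-7*(-9)) = 3*63 = 189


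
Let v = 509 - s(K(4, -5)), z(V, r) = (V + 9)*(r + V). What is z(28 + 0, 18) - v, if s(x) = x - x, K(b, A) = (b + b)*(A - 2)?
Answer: 1193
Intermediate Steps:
K(b, A) = 2*b*(-2 + A) (K(b, A) = (2*b)*(-2 + A) = 2*b*(-2 + A))
s(x) = 0
z(V, r) = (9 + V)*(V + r)
v = 509 (v = 509 - 1*0 = 509 + 0 = 509)
z(28 + 0, 18) - v = ((28 + 0)² + 9*(28 + 0) + 9*18 + (28 + 0)*18) - 1*509 = (28² + 9*28 + 162 + 28*18) - 509 = (784 + 252 + 162 + 504) - 509 = 1702 - 509 = 1193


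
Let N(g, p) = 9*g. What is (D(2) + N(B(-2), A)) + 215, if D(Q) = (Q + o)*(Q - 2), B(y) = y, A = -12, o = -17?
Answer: 197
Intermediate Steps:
D(Q) = (-17 + Q)*(-2 + Q) (D(Q) = (Q - 17)*(Q - 2) = (-17 + Q)*(-2 + Q))
(D(2) + N(B(-2), A)) + 215 = ((34 + 2² - 19*2) + 9*(-2)) + 215 = ((34 + 4 - 38) - 18) + 215 = (0 - 18) + 215 = -18 + 215 = 197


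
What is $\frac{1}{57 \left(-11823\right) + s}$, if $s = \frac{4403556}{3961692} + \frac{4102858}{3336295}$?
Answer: $- \frac{367149255865}{247425062563082994} \approx -1.4839 \cdot 10^{-6}$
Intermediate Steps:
$s = \frac{859606155021}{367149255865}$ ($s = 4403556 \cdot \frac{1}{3961692} + 4102858 \cdot \frac{1}{3336295} = \frac{122321}{110047} + \frac{4102858}{3336295} = \frac{859606155021}{367149255865} \approx 2.3413$)
$\frac{1}{57 \left(-11823\right) + s} = \frac{1}{57 \left(-11823\right) + \frac{859606155021}{367149255865}} = \frac{1}{-673911 + \frac{859606155021}{367149255865}} = \frac{1}{- \frac{247425062563082994}{367149255865}} = - \frac{367149255865}{247425062563082994}$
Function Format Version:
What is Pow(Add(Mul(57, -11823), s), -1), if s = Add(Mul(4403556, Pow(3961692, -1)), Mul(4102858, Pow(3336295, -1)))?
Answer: Rational(-367149255865, 247425062563082994) ≈ -1.4839e-6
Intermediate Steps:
s = Rational(859606155021, 367149255865) (s = Add(Mul(4403556, Rational(1, 3961692)), Mul(4102858, Rational(1, 3336295))) = Add(Rational(122321, 110047), Rational(4102858, 3336295)) = Rational(859606155021, 367149255865) ≈ 2.3413)
Pow(Add(Mul(57, -11823), s), -1) = Pow(Add(Mul(57, -11823), Rational(859606155021, 367149255865)), -1) = Pow(Add(-673911, Rational(859606155021, 367149255865)), -1) = Pow(Rational(-247425062563082994, 367149255865), -1) = Rational(-367149255865, 247425062563082994)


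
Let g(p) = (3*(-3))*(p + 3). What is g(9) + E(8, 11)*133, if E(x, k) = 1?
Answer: 25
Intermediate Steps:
g(p) = -27 - 9*p (g(p) = -9*(3 + p) = -27 - 9*p)
g(9) + E(8, 11)*133 = (-27 - 9*9) + 1*133 = (-27 - 81) + 133 = -108 + 133 = 25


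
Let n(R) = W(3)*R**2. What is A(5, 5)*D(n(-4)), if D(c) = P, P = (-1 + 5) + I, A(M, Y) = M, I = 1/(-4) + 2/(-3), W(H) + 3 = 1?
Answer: 185/12 ≈ 15.417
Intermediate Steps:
W(H) = -2 (W(H) = -3 + 1 = -2)
I = -11/12 (I = 1*(-1/4) + 2*(-1/3) = -1/4 - 2/3 = -11/12 ≈ -0.91667)
n(R) = -2*R**2
P = 37/12 (P = (-1 + 5) - 11/12 = 4 - 11/12 = 37/12 ≈ 3.0833)
D(c) = 37/12
A(5, 5)*D(n(-4)) = 5*(37/12) = 185/12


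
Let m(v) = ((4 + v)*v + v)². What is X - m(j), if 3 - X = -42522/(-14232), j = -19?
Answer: -167833203/2372 ≈ -70756.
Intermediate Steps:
X = 29/2372 (X = 3 - (-42522)/(-14232) = 3 - (-42522)*(-1)/14232 = 3 - 1*7087/2372 = 3 - 7087/2372 = 29/2372 ≈ 0.012226)
m(v) = (v + v*(4 + v))² (m(v) = (v*(4 + v) + v)² = (v + v*(4 + v))²)
X - m(j) = 29/2372 - (-19)²*(5 - 19)² = 29/2372 - 361*(-14)² = 29/2372 - 361*196 = 29/2372 - 1*70756 = 29/2372 - 70756 = -167833203/2372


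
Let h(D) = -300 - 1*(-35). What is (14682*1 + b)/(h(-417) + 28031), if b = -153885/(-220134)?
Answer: 1077387091/2037413548 ≈ 0.52880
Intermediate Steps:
b = 51295/73378 (b = -153885*(-1/220134) = 51295/73378 ≈ 0.69905)
h(D) = -265 (h(D) = -300 + 35 = -265)
(14682*1 + b)/(h(-417) + 28031) = (14682*1 + 51295/73378)/(-265 + 28031) = (14682 + 51295/73378)/27766 = (1077387091/73378)*(1/27766) = 1077387091/2037413548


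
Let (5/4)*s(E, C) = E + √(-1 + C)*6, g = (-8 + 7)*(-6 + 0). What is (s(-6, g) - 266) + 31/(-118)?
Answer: -159927/590 + 24*√5/5 ≈ -260.33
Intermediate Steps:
g = 6 (g = -1*(-6) = 6)
s(E, C) = 4*E/5 + 24*√(-1 + C)/5 (s(E, C) = 4*(E + √(-1 + C)*6)/5 = 4*(E + 6*√(-1 + C))/5 = 4*E/5 + 24*√(-1 + C)/5)
(s(-6, g) - 266) + 31/(-118) = (((⅘)*(-6) + 24*√(-1 + 6)/5) - 266) + 31/(-118) = ((-24/5 + 24*√5/5) - 266) + 31*(-1/118) = (-1354/5 + 24*√5/5) - 31/118 = -159927/590 + 24*√5/5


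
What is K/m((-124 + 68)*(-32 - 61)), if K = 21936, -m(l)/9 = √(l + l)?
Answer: -1828*√651/1953 ≈ -23.882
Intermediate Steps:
m(l) = -9*√2*√l (m(l) = -9*√(l + l) = -9*√2*√l)
K/m((-124 + 68)*(-32 - 61)) = 21936/((-9*√2*√((-124 + 68)*(-32 - 61)))) = 21936/((-9*√2*√(-56*(-93)))) = 21936/((-9*√2*√5208)) = 21936/((-9*√2*2*√1302)) = 21936/((-36*√651)) = 21936*(-√651/23436) = -1828*√651/1953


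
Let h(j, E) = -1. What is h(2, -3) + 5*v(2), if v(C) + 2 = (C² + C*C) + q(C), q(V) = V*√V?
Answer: 29 + 10*√2 ≈ 43.142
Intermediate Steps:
q(V) = V^(3/2)
v(C) = -2 + C^(3/2) + 2*C² (v(C) = -2 + ((C² + C*C) + C^(3/2)) = -2 + ((C² + C²) + C^(3/2)) = -2 + (2*C² + C^(3/2)) = -2 + (C^(3/2) + 2*C²) = -2 + C^(3/2) + 2*C²)
h(2, -3) + 5*v(2) = -1 + 5*(-2 + 2^(3/2) + 2*2²) = -1 + 5*(-2 + 2*√2 + 2*4) = -1 + 5*(-2 + 2*√2 + 8) = -1 + 5*(6 + 2*√2) = -1 + (30 + 10*√2) = 29 + 10*√2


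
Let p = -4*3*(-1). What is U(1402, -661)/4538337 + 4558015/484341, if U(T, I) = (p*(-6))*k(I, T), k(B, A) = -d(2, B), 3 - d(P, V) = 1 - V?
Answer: 626146276039/66609172149 ≈ 9.4003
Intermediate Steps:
p = 12 (p = -12*(-1) = 12)
d(P, V) = 2 + V (d(P, V) = 3 - (1 - V) = 3 + (-1 + V) = 2 + V)
k(B, A) = -2 - B (k(B, A) = -(2 + B) = -2 - B)
U(T, I) = 144 + 72*I (U(T, I) = (12*(-6))*(-2 - I) = -72*(-2 - I) = 144 + 72*I)
U(1402, -661)/4538337 + 4558015/484341 = (144 + 72*(-661))/4538337 + 4558015/484341 = (144 - 47592)*(1/4538337) + 4558015*(1/484341) = -47448*1/4538337 + 414365/44031 = -15816/1512779 + 414365/44031 = 626146276039/66609172149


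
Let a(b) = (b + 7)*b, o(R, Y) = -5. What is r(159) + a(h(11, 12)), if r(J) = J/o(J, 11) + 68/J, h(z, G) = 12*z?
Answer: 14561719/795 ≈ 18317.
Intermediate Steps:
r(J) = 68/J - J/5 (r(J) = J/(-5) + 68/J = J*(-1/5) + 68/J = -J/5 + 68/J = 68/J - J/5)
a(b) = b*(7 + b) (a(b) = (7 + b)*b = b*(7 + b))
r(159) + a(h(11, 12)) = (68/159 - 1/5*159) + (12*11)*(7 + 12*11) = (68*(1/159) - 159/5) + 132*(7 + 132) = (68/159 - 159/5) + 132*139 = -24941/795 + 18348 = 14561719/795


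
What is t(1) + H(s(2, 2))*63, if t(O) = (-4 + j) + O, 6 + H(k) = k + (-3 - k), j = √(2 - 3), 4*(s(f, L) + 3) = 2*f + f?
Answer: -570 + I ≈ -570.0 + 1.0*I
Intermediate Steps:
s(f, L) = -3 + 3*f/4 (s(f, L) = -3 + (2*f + f)/4 = -3 + (3*f)/4 = -3 + 3*f/4)
j = I (j = √(-1) = I ≈ 1.0*I)
H(k) = -9 (H(k) = -6 + (k + (-3 - k)) = -6 - 3 = -9)
t(O) = -4 + I + O (t(O) = (-4 + I) + O = -4 + I + O)
t(1) + H(s(2, 2))*63 = (-4 + I + 1) - 9*63 = (-3 + I) - 567 = -570 + I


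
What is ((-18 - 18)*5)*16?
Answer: -2880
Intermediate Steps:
((-18 - 18)*5)*16 = -36*5*16 = -180*16 = -2880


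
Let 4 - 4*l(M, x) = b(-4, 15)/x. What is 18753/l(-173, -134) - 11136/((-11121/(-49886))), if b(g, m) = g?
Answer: -115136774/3707 ≈ -31059.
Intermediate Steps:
l(M, x) = 1 + 1/x (l(M, x) = 1 - (-1)/x = 1 + 1/x)
18753/l(-173, -134) - 11136/((-11121/(-49886))) = 18753/(((1 - 134)/(-134))) - 11136/((-11121/(-49886))) = 18753/((-1/134*(-133))) - 11136/((-11121*(-1/49886))) = 18753/(133/134) - 11136/11121/49886 = 18753*(134/133) - 11136*49886/11121 = 18894 - 185176832/3707 = -115136774/3707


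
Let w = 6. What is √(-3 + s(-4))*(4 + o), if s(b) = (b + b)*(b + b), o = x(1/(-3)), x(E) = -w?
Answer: -2*√61 ≈ -15.620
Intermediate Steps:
x(E) = -6 (x(E) = -1*6 = -6)
o = -6
s(b) = 4*b² (s(b) = (2*b)*(2*b) = 4*b²)
√(-3 + s(-4))*(4 + o) = √(-3 + 4*(-4)²)*(4 - 6) = √(-3 + 4*16)*(-2) = √(-3 + 64)*(-2) = √61*(-2) = -2*√61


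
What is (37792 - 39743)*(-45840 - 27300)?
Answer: 142696140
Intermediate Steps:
(37792 - 39743)*(-45840 - 27300) = -1951*(-73140) = 142696140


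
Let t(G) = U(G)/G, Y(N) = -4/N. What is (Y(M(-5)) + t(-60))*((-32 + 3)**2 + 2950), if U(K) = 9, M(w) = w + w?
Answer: 3791/4 ≈ 947.75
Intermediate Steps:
M(w) = 2*w
t(G) = 9/G
(Y(M(-5)) + t(-60))*((-32 + 3)**2 + 2950) = (-4/(2*(-5)) + 9/(-60))*((-32 + 3)**2 + 2950) = (-4/(-10) + 9*(-1/60))*((-29)**2 + 2950) = (-4*(-1/10) - 3/20)*(841 + 2950) = (2/5 - 3/20)*3791 = (1/4)*3791 = 3791/4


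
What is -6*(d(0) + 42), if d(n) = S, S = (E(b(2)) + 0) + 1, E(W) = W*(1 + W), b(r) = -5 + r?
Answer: -294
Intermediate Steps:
S = 7 (S = ((-5 + 2)*(1 + (-5 + 2)) + 0) + 1 = (-3*(1 - 3) + 0) + 1 = (-3*(-2) + 0) + 1 = (6 + 0) + 1 = 6 + 1 = 7)
d(n) = 7
-6*(d(0) + 42) = -6*(7 + 42) = -6*49 = -294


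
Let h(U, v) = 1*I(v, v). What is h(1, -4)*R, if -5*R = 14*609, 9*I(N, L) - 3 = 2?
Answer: -2842/3 ≈ -947.33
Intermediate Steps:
I(N, L) = 5/9 (I(N, L) = ⅓ + (⅑)*2 = ⅓ + 2/9 = 5/9)
h(U, v) = 5/9 (h(U, v) = 1*(5/9) = 5/9)
R = -8526/5 (R = -14*609/5 = -⅕*8526 = -8526/5 ≈ -1705.2)
h(1, -4)*R = (5/9)*(-8526/5) = -2842/3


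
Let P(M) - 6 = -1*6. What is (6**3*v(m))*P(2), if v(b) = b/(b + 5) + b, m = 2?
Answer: 0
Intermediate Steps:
P(M) = 0 (P(M) = 6 - 1*6 = 6 - 6 = 0)
v(b) = b + b/(5 + b) (v(b) = b/(5 + b) + b = b + b/(5 + b))
(6**3*v(m))*P(2) = (6**3*(2*(6 + 2)/(5 + 2)))*0 = (216*(2*8/7))*0 = (216*(2*(1/7)*8))*0 = (216*(16/7))*0 = (3456/7)*0 = 0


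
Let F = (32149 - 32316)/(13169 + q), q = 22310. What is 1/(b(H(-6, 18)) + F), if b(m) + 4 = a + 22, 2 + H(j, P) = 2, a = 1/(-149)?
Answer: 5286371/95094316 ≈ 0.055591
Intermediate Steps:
a = -1/149 ≈ -0.0067114
H(j, P) = 0 (H(j, P) = -2 + 2 = 0)
b(m) = 2681/149 (b(m) = -4 + (-1/149 + 22) = -4 + 3277/149 = 2681/149)
F = -167/35479 (F = (32149 - 32316)/(13169 + 22310) = -167/35479 ≈ -0.0047070)
1/(b(H(-6, 18)) + F) = 1/(2681/149 - 167/35479) = 1/(95094316/5286371) = 5286371/95094316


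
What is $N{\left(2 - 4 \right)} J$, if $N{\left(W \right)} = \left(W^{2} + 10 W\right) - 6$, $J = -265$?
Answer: $5830$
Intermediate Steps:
$N{\left(W \right)} = -6 + W^{2} + 10 W$
$N{\left(2 - 4 \right)} J = \left(-6 + \left(2 - 4\right)^{2} + 10 \left(2 - 4\right)\right) \left(-265\right) = \left(-6 + \left(-2\right)^{2} + 10 \left(-2\right)\right) \left(-265\right) = \left(-6 + 4 - 20\right) \left(-265\right) = \left(-22\right) \left(-265\right) = 5830$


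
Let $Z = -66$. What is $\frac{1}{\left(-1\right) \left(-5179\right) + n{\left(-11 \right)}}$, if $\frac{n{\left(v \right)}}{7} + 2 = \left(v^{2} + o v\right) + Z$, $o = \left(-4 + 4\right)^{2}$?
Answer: $\frac{1}{5550} \approx 0.00018018$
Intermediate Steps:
$o = 0$ ($o = 0^{2} = 0$)
$n{\left(v \right)} = -476 + 7 v^{2}$ ($n{\left(v \right)} = -14 + 7 \left(\left(v^{2} + 0 v\right) - 66\right) = -14 + 7 \left(\left(v^{2} + 0\right) - 66\right) = -14 + 7 \left(v^{2} - 66\right) = -14 + 7 \left(-66 + v^{2}\right) = -14 + \left(-462 + 7 v^{2}\right) = -476 + 7 v^{2}$)
$\frac{1}{\left(-1\right) \left(-5179\right) + n{\left(-11 \right)}} = \frac{1}{\left(-1\right) \left(-5179\right) - \left(476 - 7 \left(-11\right)^{2}\right)} = \frac{1}{5179 + \left(-476 + 7 \cdot 121\right)} = \frac{1}{5179 + \left(-476 + 847\right)} = \frac{1}{5179 + 371} = \frac{1}{5550}$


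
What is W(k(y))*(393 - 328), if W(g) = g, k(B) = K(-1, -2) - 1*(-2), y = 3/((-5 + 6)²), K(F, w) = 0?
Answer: 130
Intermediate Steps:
y = 3 (y = 3/(1²) = 3/1 = 3*1 = 3)
k(B) = 2 (k(B) = 0 - 1*(-2) = 0 + 2 = 2)
W(k(y))*(393 - 328) = 2*(393 - 328) = 2*65 = 130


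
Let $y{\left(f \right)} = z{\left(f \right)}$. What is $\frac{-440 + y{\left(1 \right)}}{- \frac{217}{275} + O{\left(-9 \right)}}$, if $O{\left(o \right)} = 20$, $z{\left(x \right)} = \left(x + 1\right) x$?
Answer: $- \frac{40150}{1761} \approx -22.8$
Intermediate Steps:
$z{\left(x \right)} = x \left(1 + x\right)$ ($z{\left(x \right)} = \left(1 + x\right) x = x \left(1 + x\right)$)
$y{\left(f \right)} = f \left(1 + f\right)$
$\frac{-440 + y{\left(1 \right)}}{- \frac{217}{275} + O{\left(-9 \right)}} = \frac{-440 + 1 \left(1 + 1\right)}{- \frac{217}{275} + 20} = \frac{-440 + 1 \cdot 2}{\left(-217\right) \frac{1}{275} + 20} = \frac{-440 + 2}{- \frac{217}{275} + 20} = - \frac{438}{\frac{5283}{275}} = \left(-438\right) \frac{275}{5283} = - \frac{40150}{1761}$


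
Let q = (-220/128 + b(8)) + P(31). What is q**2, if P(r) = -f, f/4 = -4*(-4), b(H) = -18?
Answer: 7177041/1024 ≈ 7008.8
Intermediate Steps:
f = 64 (f = 4*(-4*(-4)) = 4*16 = 64)
P(r) = -64 (P(r) = -1*64 = -64)
q = -2679/32 (q = (-220/128 - 18) - 64 = (-220*1/128 - 18) - 64 = (-55/32 - 18) - 64 = -631/32 - 64 = -2679/32 ≈ -83.719)
q**2 = (-2679/32)**2 = 7177041/1024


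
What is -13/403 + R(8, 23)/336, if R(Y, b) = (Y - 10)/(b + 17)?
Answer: -6751/208320 ≈ -0.032407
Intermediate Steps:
R(Y, b) = (-10 + Y)/(17 + b)
-13/403 + R(8, 23)/336 = -13/403 + ((-10 + 8)/(17 + 23))/336 = -13*1/403 + (-2/40)*(1/336) = -1/31 + ((1/40)*(-2))*(1/336) = -1/31 - 1/20*1/336 = -1/31 - 1/6720 = -6751/208320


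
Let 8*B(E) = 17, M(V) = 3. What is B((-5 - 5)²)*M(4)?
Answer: 51/8 ≈ 6.3750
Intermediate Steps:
B(E) = 17/8 (B(E) = (⅛)*17 = 17/8)
B((-5 - 5)²)*M(4) = (17/8)*3 = 51/8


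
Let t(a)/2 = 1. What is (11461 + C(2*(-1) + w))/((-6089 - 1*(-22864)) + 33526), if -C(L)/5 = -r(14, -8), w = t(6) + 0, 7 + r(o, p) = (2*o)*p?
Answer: 10306/50301 ≈ 0.20489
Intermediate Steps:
r(o, p) = -7 + 2*o*p (r(o, p) = -7 + (2*o)*p = -7 + 2*o*p)
t(a) = 2 (t(a) = 2*1 = 2)
w = 2 (w = 2 + 0 = 2)
C(L) = -1155 (C(L) = -(-5)*(-7 + 2*14*(-8)) = -(-5)*(-7 - 224) = -(-5)*(-231) = -5*231 = -1155)
(11461 + C(2*(-1) + w))/((-6089 - 1*(-22864)) + 33526) = (11461 - 1155)/((-6089 - 1*(-22864)) + 33526) = 10306/((-6089 + 22864) + 33526) = 10306/(16775 + 33526) = 10306/50301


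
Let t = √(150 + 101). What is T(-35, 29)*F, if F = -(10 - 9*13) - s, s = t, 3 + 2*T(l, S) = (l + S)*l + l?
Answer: 9202 - 86*√251 ≈ 7839.5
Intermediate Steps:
t = √251 ≈ 15.843
T(l, S) = -3/2 + l/2 + l*(S + l)/2 (T(l, S) = -3/2 + ((l + S)*l + l)/2 = -3/2 + ((S + l)*l + l)/2 = -3/2 + (l*(S + l) + l)/2 = -3/2 + (l + l*(S + l))/2 = -3/2 + (l/2 + l*(S + l)/2) = -3/2 + l/2 + l*(S + l)/2)
s = √251 ≈ 15.843
F = 107 - √251 (F = -(10 - 9*13) - √251 = -(10 - 117) - √251 = -1*(-107) - √251 = 107 - √251 ≈ 91.157)
T(-35, 29)*F = (-3/2 + (½)*(-35) + (½)*(-35)² + (½)*29*(-35))*(107 - √251) = (-3/2 - 35/2 + (½)*1225 - 1015/2)*(107 - √251) = (-3/2 - 35/2 + 1225/2 - 1015/2)*(107 - √251) = 86*(107 - √251) = 9202 - 86*√251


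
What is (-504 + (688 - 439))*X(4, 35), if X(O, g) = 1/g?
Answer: -51/7 ≈ -7.2857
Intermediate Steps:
(-504 + (688 - 439))*X(4, 35) = (-504 + (688 - 439))/35 = (-504 + 249)*(1/35) = -255*1/35 = -51/7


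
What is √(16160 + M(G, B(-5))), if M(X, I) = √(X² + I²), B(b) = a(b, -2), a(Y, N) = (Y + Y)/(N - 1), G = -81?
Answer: √(145440 + 3*√59149)/3 ≈ 127.44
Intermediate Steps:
a(Y, N) = 2*Y/(-1 + N) (a(Y, N) = (2*Y)/(-1 + N) = 2*Y/(-1 + N))
B(b) = -2*b/3 (B(b) = 2*b/(-1 - 2) = 2*b/(-3) = 2*b*(-⅓) = -2*b/3)
M(X, I) = √(I² + X²)
√(16160 + M(G, B(-5))) = √(16160 + √((-⅔*(-5))² + (-81)²)) = √(16160 + √((10/3)² + 6561)) = √(16160 + √(100/9 + 6561)) = √(16160 + √(59149/9)) = √(16160 + √59149/3)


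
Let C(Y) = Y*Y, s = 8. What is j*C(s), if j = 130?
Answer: 8320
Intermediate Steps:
C(Y) = Y²
j*C(s) = 130*8² = 130*64 = 8320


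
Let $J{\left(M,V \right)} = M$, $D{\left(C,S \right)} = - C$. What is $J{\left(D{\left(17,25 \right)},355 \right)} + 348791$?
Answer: $348774$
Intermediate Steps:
$J{\left(D{\left(17,25 \right)},355 \right)} + 348791 = \left(-1\right) 17 + 348791 = -17 + 348791 = 348774$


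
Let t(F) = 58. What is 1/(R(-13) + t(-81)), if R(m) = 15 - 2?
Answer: 1/71 ≈ 0.014085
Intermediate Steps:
R(m) = 13
1/(R(-13) + t(-81)) = 1/(13 + 58) = 1/71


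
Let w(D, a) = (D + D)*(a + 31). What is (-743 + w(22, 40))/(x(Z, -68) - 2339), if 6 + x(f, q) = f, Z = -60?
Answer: -2381/2405 ≈ -0.99002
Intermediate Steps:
x(f, q) = -6 + f
w(D, a) = 2*D*(31 + a) (w(D, a) = (2*D)*(31 + a) = 2*D*(31 + a))
(-743 + w(22, 40))/(x(Z, -68) - 2339) = (-743 + 2*22*(31 + 40))/((-6 - 60) - 2339) = (-743 + 2*22*71)/(-66 - 2339) = (-743 + 3124)/(-2405) = 2381*(-1/2405) = -2381/2405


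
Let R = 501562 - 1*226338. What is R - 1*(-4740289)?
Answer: 5015513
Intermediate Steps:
R = 275224 (R = 501562 - 226338 = 275224)
R - 1*(-4740289) = 275224 - 1*(-4740289) = 275224 + 4740289 = 5015513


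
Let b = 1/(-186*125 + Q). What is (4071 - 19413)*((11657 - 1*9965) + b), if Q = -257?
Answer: -610210299306/23507 ≈ -2.5959e+7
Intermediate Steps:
b = -1/23507 (b = 1/(-186*125 - 257) = 1/(-23250 - 257) = 1/(-23507) = -1/23507 ≈ -4.2541e-5)
(4071 - 19413)*((11657 - 1*9965) + b) = (4071 - 19413)*((11657 - 1*9965) - 1/23507) = -15342*((11657 - 9965) - 1/23507) = -15342*(1692 - 1/23507) = -15342*39773843/23507 = -610210299306/23507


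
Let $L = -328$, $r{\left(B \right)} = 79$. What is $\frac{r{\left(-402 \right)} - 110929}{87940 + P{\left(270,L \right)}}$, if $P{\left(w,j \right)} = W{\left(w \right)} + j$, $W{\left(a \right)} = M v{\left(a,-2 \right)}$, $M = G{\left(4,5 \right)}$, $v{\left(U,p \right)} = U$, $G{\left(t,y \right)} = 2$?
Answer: $- \frac{18475}{14692} \approx -1.2575$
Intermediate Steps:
$M = 2$
$W{\left(a \right)} = 2 a$
$P{\left(w,j \right)} = j + 2 w$ ($P{\left(w,j \right)} = 2 w + j = j + 2 w$)
$\frac{r{\left(-402 \right)} - 110929}{87940 + P{\left(270,L \right)}} = \frac{79 - 110929}{87940 + \left(-328 + 2 \cdot 270\right)} = - \frac{110850}{87940 + \left(-328 + 540\right)} = - \frac{110850}{87940 + 212} = - \frac{110850}{88152} = \left(-110850\right) \frac{1}{88152} = - \frac{18475}{14692}$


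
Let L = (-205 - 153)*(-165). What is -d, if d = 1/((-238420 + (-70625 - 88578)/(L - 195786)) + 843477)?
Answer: -136716/82721132015 ≈ -1.6527e-6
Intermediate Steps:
L = 59070 (L = -358*(-165) = 59070)
d = 136716/82721132015 (d = 1/((-238420 + (-70625 - 88578)/(59070 - 195786)) + 843477) = 1/((-238420 - 159203/(-136716)) + 843477) = 1/((-238420 - 159203*(-1/136716)) + 843477) = 1/((-238420 + 159203/136716) + 843477) = 1/(-32595669517/136716 + 843477) = 1/(82721132015/136716) = 136716/82721132015 ≈ 1.6527e-6)
-d = -1*136716/82721132015 = -136716/82721132015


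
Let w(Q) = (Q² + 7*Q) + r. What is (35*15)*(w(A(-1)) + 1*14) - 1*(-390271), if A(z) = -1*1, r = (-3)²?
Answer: 399196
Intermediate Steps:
r = 9
A(z) = -1
w(Q) = 9 + Q² + 7*Q (w(Q) = (Q² + 7*Q) + 9 = 9 + Q² + 7*Q)
(35*15)*(w(A(-1)) + 1*14) - 1*(-390271) = (35*15)*((9 + (-1)² + 7*(-1)) + 1*14) - 1*(-390271) = 525*((9 + 1 - 7) + 14) + 390271 = 525*(3 + 14) + 390271 = 525*17 + 390271 = 8925 + 390271 = 399196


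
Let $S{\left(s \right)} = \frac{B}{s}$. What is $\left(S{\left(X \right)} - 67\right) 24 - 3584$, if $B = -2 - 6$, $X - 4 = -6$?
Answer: $-5096$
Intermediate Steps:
$X = -2$ ($X = 4 - 6 = -2$)
$B = -8$ ($B = -2 - 6 = -8$)
$S{\left(s \right)} = - \frac{8}{s}$
$\left(S{\left(X \right)} - 67\right) 24 - 3584 = \left(- \frac{8}{-2} - 67\right) 24 - 3584 = \left(\left(-8\right) \left(- \frac{1}{2}\right) - 67\right) 24 - 3584 = \left(4 - 67\right) 24 - 3584 = \left(-63\right) 24 - 3584 = -1512 - 3584 = -5096$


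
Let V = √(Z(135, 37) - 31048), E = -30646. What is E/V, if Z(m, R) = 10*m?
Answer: 15323*I*√29698/14849 ≈ 177.83*I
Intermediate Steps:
V = I*√29698 (V = √(10*135 - 31048) = √(1350 - 31048) = √(-29698) = I*√29698 ≈ 172.33*I)
E/V = -30646*(-I*√29698/29698) = -(-15323)*I*√29698/14849 = 15323*I*√29698/14849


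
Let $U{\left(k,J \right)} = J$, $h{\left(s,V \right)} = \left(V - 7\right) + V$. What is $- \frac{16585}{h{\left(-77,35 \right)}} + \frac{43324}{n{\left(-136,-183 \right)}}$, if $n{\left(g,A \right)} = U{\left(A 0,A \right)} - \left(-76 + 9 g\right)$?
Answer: $- \frac{15796033}{70371} \approx -224.47$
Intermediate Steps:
$h{\left(s,V \right)} = -7 + 2 V$ ($h{\left(s,V \right)} = \left(-7 + V\right) + V = -7 + 2 V$)
$n{\left(g,A \right)} = 76 + A - 9 g$ ($n{\left(g,A \right)} = A - \left(-76 + 9 g\right) = 76 + A - 9 g$)
$- \frac{16585}{h{\left(-77,35 \right)}} + \frac{43324}{n{\left(-136,-183 \right)}} = - \frac{16585}{-7 + 2 \cdot 35} + \frac{43324}{76 - 183 - -1224} = - \frac{16585}{-7 + 70} + \frac{43324}{76 - 183 + 1224} = - \frac{16585}{63} + \frac{43324}{1117} = - \frac{15796033}{70371}$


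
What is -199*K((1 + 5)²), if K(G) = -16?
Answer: 3184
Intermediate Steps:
-199*K((1 + 5)²) = -199*(-16) = 3184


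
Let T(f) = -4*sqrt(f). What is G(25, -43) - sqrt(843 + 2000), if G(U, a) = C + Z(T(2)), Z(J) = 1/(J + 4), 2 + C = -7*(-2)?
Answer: 47/4 - sqrt(2843) - sqrt(2)/4 ≈ -41.923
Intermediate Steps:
C = 12 (C = -2 - 7*(-2) = -2 + 14 = 12)
Z(J) = 1/(4 + J)
G(U, a) = 12 + 1/(4 - 4*sqrt(2))
G(25, -43) - sqrt(843 + 2000) = (47/4 - sqrt(2)/4) - sqrt(843 + 2000) = (47/4 - sqrt(2)/4) - sqrt(2843) = 47/4 - sqrt(2843) - sqrt(2)/4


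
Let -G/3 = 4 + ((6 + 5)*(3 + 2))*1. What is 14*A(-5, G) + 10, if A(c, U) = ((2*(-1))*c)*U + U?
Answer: -27248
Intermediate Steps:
G = -177 (G = -3*(4 + ((6 + 5)*(3 + 2))*1) = -3*(4 + (11*5)*1) = -3*(4 + 55*1) = -3*(4 + 55) = -3*59 = -177)
A(c, U) = U - 2*U*c (A(c, U) = (-2*c)*U + U = -2*U*c + U = U - 2*U*c)
14*A(-5, G) + 10 = 14*(-177*(1 - 2*(-5))) + 10 = 14*(-177*(1 + 10)) + 10 = 14*(-177*11) + 10 = 14*(-1947) + 10 = -27258 + 10 = -27248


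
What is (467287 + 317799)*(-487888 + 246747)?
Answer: -189316423126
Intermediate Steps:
(467287 + 317799)*(-487888 + 246747) = 785086*(-241141) = -189316423126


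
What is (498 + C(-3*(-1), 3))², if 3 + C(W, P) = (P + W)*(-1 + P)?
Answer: 257049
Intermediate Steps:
C(W, P) = -3 + (-1 + P)*(P + W) (C(W, P) = -3 + (P + W)*(-1 + P) = -3 + (-1 + P)*(P + W))
(498 + C(-3*(-1), 3))² = (498 + (-3 + 3² - 1*3 - (-3)*(-1) + 3*(-3*(-1))))² = (498 + (-3 + 9 - 3 - 1*3 + 3*3))² = (498 + (-3 + 9 - 3 - 3 + 9))² = (498 + 9)² = 507² = 257049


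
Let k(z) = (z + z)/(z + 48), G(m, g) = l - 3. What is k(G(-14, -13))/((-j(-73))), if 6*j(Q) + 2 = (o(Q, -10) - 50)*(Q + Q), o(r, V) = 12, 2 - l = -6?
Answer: -30/146969 ≈ -0.00020412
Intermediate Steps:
l = 8 (l = 2 - 1*(-6) = 2 + 6 = 8)
G(m, g) = 5 (G(m, g) = 8 - 3 = 5)
j(Q) = -1/3 - 38*Q/3 (j(Q) = -1/3 + ((12 - 50)*(Q + Q))/6 = -1/3 + (-76*Q)/6 = -1/3 - 38*Q/3)
k(z) = 2*z/(48 + z) (k(z) = (2*z)/(48 + z) = 2*z/(48 + z))
k(G(-14, -13))/((-j(-73))) = (2*5/(48 + 5))/((-(-1/3 - 38/3*(-73)))) = (2*5/53)/((-(-1/3 + 2774/3))) = (2*5*(1/53))/((-1*2773/3)) = 10/(53*(-2773/3)) = (10/53)*(-3/2773) = -30/146969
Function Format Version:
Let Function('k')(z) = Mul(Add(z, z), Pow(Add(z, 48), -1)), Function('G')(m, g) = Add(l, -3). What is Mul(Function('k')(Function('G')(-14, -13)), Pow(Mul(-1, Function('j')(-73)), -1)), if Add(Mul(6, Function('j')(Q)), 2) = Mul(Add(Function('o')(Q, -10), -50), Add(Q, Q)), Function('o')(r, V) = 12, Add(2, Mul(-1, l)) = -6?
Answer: Rational(-30, 146969) ≈ -0.00020412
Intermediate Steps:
l = 8 (l = Add(2, Mul(-1, -6)) = Add(2, 6) = 8)
Function('G')(m, g) = 5 (Function('G')(m, g) = Add(8, -3) = 5)
Function('j')(Q) = Add(Rational(-1, 3), Mul(Rational(-38, 3), Q)) (Function('j')(Q) = Add(Rational(-1, 3), Mul(Rational(1, 6), Mul(Add(12, -50), Add(Q, Q)))) = Add(Rational(-1, 3), Mul(Rational(1, 6), Mul(-38, Mul(2, Q)))) = Add(Rational(-1, 3), Mul(Rational(1, 6), Mul(-76, Q))) = Add(Rational(-1, 3), Mul(Rational(-38, 3), Q)))
Function('k')(z) = Mul(2, z, Pow(Add(48, z), -1)) (Function('k')(z) = Mul(Mul(2, z), Pow(Add(48, z), -1)) = Mul(2, z, Pow(Add(48, z), -1)))
Mul(Function('k')(Function('G')(-14, -13)), Pow(Mul(-1, Function('j')(-73)), -1)) = Mul(Mul(2, 5, Pow(Add(48, 5), -1)), Pow(Mul(-1, Add(Rational(-1, 3), Mul(Rational(-38, 3), -73))), -1)) = Mul(Mul(2, 5, Pow(53, -1)), Pow(Mul(-1, Add(Rational(-1, 3), Rational(2774, 3))), -1)) = Mul(Mul(2, 5, Rational(1, 53)), Pow(Mul(-1, Rational(2773, 3)), -1)) = Mul(Rational(10, 53), Pow(Rational(-2773, 3), -1)) = Mul(Rational(10, 53), Rational(-3, 2773)) = Rational(-30, 146969)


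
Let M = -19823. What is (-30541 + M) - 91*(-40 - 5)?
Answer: -46269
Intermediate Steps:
(-30541 + M) - 91*(-40 - 5) = (-30541 - 19823) - 91*(-40 - 5) = -50364 - 91*(-45) = -50364 + 4095 = -46269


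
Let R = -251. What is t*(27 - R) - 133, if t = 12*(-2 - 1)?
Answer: -10141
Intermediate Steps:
t = -36 (t = 12*(-3) = -36)
t*(27 - R) - 133 = -36*(27 - 1*(-251)) - 133 = -36*(27 + 251) - 133 = -36*278 - 133 = -10008 - 133 = -10141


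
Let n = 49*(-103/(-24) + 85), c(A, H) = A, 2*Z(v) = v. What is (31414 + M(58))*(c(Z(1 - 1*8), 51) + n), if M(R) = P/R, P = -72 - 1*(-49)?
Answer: 191168551847/1392 ≈ 1.3733e+8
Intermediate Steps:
Z(v) = v/2
P = -23 (P = -72 + 49 = -23)
n = 105007/24 (n = 49*(-103*(-1/24) + 85) = 49*(103/24 + 85) = 49*(2143/24) = 105007/24 ≈ 4375.3)
M(R) = -23/R
(31414 + M(58))*(c(Z(1 - 1*8), 51) + n) = (31414 - 23/58)*((1 - 1*8)/2 + 105007/24) = (31414 - 23*1/58)*((1 - 8)/2 + 105007/24) = (31414 - 23/58)*((1/2)*(-7) + 105007/24) = 1821989*(-7/2 + 105007/24)/58 = (1821989/58)*(104923/24) = 191168551847/1392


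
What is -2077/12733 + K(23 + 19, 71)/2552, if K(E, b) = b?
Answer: -4396461/32494616 ≈ -0.13530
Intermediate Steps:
-2077/12733 + K(23 + 19, 71)/2552 = -2077/12733 + 71/2552 = -4396461/32494616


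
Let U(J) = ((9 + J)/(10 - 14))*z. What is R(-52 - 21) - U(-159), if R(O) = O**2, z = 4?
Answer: 5179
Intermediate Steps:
U(J) = -9 - J (U(J) = ((9 + J)/(10 - 14))*4 = ((9 + J)/(-4))*4 = ((9 + J)*(-1/4))*4 = (-9/4 - J/4)*4 = -9 - J)
R(-52 - 21) - U(-159) = (-52 - 21)**2 - (-9 - 1*(-159)) = (-73)**2 - (-9 + 159) = 5329 - 1*150 = 5329 - 150 = 5179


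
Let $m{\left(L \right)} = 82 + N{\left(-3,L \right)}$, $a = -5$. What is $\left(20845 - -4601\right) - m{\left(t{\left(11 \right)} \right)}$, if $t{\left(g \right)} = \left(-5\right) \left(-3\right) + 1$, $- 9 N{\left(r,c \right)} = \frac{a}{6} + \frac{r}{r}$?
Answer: $\frac{1369657}{54} \approx 25364.0$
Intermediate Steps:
$N{\left(r,c \right)} = - \frac{1}{54}$ ($N{\left(r,c \right)} = - \frac{- \frac{5}{6} + \frac{r}{r}}{9} = - \frac{\left(-5\right) \frac{1}{6} + 1}{9} = - \frac{- \frac{5}{6} + 1}{9} = \left(- \frac{1}{9}\right) \frac{1}{6} = - \frac{1}{54}$)
$t{\left(g \right)} = 16$ ($t{\left(g \right)} = 15 + 1 = 16$)
$m{\left(L \right)} = \frac{4427}{54}$ ($m{\left(L \right)} = 82 - \frac{1}{54} = \frac{4427}{54}$)
$\left(20845 - -4601\right) - m{\left(t{\left(11 \right)} \right)} = \left(20845 - -4601\right) - \frac{4427}{54} = \left(20845 + 4601\right) - \frac{4427}{54} = 25446 - \frac{4427}{54} = \frac{1369657}{54}$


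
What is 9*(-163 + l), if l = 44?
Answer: -1071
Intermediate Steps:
9*(-163 + l) = 9*(-163 + 44) = 9*(-119) = -1071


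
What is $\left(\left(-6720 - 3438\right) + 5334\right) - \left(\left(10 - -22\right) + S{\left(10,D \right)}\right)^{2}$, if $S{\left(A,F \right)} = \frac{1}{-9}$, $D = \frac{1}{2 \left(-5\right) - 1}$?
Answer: $- \frac{473113}{81} \approx -5840.9$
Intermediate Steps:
$D = - \frac{1}{11}$ ($D = \frac{1}{-10 - 1} = \frac{1}{-11} = - \frac{1}{11} \approx -0.090909$)
$S{\left(A,F \right)} = - \frac{1}{9}$
$\left(\left(-6720 - 3438\right) + 5334\right) - \left(\left(10 - -22\right) + S{\left(10,D \right)}\right)^{2} = \left(\left(-6720 - 3438\right) + 5334\right) - \left(\left(10 - -22\right) - \frac{1}{9}\right)^{2} = \left(-10158 + 5334\right) - \left(\left(10 + 22\right) - \frac{1}{9}\right)^{2} = -4824 - \left(32 - \frac{1}{9}\right)^{2} = -4824 - \left(\frac{287}{9}\right)^{2} = -4824 - \frac{82369}{81} = - \frac{473113}{81}$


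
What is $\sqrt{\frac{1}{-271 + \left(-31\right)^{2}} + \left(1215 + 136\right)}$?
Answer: $\frac{\sqrt{643211790}}{690} \approx 36.756$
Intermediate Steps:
$\sqrt{\frac{1}{-271 + \left(-31\right)^{2}} + \left(1215 + 136\right)} = \sqrt{\frac{1}{-271 + 961} + 1351} = \sqrt{\frac{1}{690} + 1351} = \sqrt{\frac{932191}{690}} = \frac{\sqrt{643211790}}{690}$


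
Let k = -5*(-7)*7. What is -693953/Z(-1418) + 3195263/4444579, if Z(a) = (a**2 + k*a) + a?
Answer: 2225865867861/7386428061784 ≈ 0.30135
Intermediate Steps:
k = 245 (k = 35*7 = 245)
Z(a) = a**2 + 246*a (Z(a) = (a**2 + 245*a) + a = a**2 + 246*a)
-693953/Z(-1418) + 3195263/4444579 = -693953*(-1/(1418*(246 - 1418))) + 3195263/4444579 = -693953/((-1418*(-1172))) + 3195263*(1/4444579) = -693953/1661896 + 3195263/4444579 = 2225865867861/7386428061784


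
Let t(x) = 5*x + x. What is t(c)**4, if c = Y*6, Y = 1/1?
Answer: 1679616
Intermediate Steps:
Y = 1
c = 6 (c = 1*6 = 6)
t(x) = 6*x
t(c)**4 = (6*6)**4 = 36**4 = 1679616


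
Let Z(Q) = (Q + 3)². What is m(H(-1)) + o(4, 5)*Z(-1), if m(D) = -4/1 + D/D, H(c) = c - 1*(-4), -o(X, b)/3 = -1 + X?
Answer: -39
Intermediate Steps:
o(X, b) = 3 - 3*X (o(X, b) = -3*(-1 + X) = 3 - 3*X)
H(c) = 4 + c (H(c) = c + 4 = 4 + c)
Z(Q) = (3 + Q)²
m(D) = -3 (m(D) = -4*1 + 1 = -4 + 1 = -3)
m(H(-1)) + o(4, 5)*Z(-1) = -3 + (3 - 3*4)*(3 - 1)² = -3 + (3 - 12)*2² = -3 - 9*4 = -3 - 36 = -39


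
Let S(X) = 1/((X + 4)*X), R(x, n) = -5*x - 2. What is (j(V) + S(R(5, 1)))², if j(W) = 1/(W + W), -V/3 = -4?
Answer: 46225/24681024 ≈ 0.0018729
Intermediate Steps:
V = 12 (V = -3*(-4) = 12)
j(W) = 1/(2*W)
R(x, n) = -2 - 5*x
S(X) = 1/(X*(4 + X)) (S(X) = 1/((4 + X)*X) = 1/(X*(4 + X)))
(j(V) + S(R(5, 1)))² = ((½)/12 + 1/((-2 - 5*5)*(4 + (-2 - 5*5))))² = ((½)*(1/12) + 1/((-2 - 25)*(4 + (-2 - 25))))² = (1/24 + 1/((-27)*(4 - 27)))² = (1/24 - 1/27/(-23))² = (1/24 - 1/27*(-1/23))² = (1/24 + 1/621)² = (215/4968)² = 46225/24681024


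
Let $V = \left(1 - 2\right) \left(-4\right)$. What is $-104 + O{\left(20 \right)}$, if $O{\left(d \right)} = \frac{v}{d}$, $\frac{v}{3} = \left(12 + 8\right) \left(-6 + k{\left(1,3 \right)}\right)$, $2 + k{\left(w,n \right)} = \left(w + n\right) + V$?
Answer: $-104$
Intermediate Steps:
$V = 4$ ($V = \left(-1\right) \left(-4\right) = 4$)
$k{\left(w,n \right)} = 2 + n + w$ ($k{\left(w,n \right)} = -2 + \left(\left(w + n\right) + 4\right) = -2 + \left(\left(n + w\right) + 4\right) = -2 + \left(4 + n + w\right) = 2 + n + w$)
$v = 0$ ($v = 3 \left(12 + 8\right) \left(-6 + \left(2 + 3 + 1\right)\right) = 3 \cdot 20 \left(-6 + 6\right) = 3 \cdot 20 \cdot 0 = 3 \cdot 0 = 0$)
$O{\left(d \right)} = 0$ ($O{\left(d \right)} = \frac{0}{d} = 0$)
$-104 + O{\left(20 \right)} = -104 + 0 = -104$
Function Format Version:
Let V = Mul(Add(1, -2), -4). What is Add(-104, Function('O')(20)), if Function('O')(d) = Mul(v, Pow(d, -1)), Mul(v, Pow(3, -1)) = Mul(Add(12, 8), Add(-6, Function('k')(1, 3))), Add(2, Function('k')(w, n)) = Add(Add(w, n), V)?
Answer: -104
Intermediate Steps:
V = 4 (V = Mul(-1, -4) = 4)
Function('k')(w, n) = Add(2, n, w) (Function('k')(w, n) = Add(-2, Add(Add(w, n), 4)) = Add(-2, Add(Add(n, w), 4)) = Add(-2, Add(4, n, w)) = Add(2, n, w))
v = 0 (v = Mul(3, Mul(Add(12, 8), Add(-6, Add(2, 3, 1)))) = Mul(3, Mul(20, Add(-6, 6))) = Mul(3, Mul(20, 0)) = Mul(3, 0) = 0)
Function('O')(d) = 0 (Function('O')(d) = Mul(0, Pow(d, -1)) = 0)
Add(-104, Function('O')(20)) = Add(-104, 0) = -104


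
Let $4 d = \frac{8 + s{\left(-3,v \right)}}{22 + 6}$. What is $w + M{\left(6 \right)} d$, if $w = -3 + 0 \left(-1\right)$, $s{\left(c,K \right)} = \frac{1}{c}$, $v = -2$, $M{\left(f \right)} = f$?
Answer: $- \frac{145}{56} \approx -2.5893$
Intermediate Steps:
$d = \frac{23}{336}$ ($d = \frac{\left(8 + \frac{1}{-3}\right) \frac{1}{22 + 6}}{4} = \frac{\left(8 - \frac{1}{3}\right) \frac{1}{28}}{4} = \frac{\frac{23}{3} \cdot \frac{1}{28}}{4} = \frac{1}{4} \cdot \frac{23}{84} = \frac{23}{336} \approx 0.068452$)
$w = -3$ ($w = -3 + 0 = -3$)
$w + M{\left(6 \right)} d = -3 + 6 \cdot \frac{23}{336} = -3 + \frac{23}{56} = - \frac{145}{56}$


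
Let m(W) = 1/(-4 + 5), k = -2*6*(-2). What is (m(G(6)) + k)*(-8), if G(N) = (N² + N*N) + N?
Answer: -200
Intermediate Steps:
k = 24 (k = -12*(-2) = 24)
G(N) = N + 2*N² (G(N) = (N² + N²) + N = 2*N² + N = N + 2*N²)
m(W) = 1 (m(W) = 1/1 = 1)
(m(G(6)) + k)*(-8) = (1 + 24)*(-8) = 25*(-8) = -200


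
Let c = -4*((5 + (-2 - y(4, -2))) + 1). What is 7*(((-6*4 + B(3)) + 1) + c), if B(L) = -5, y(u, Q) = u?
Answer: -196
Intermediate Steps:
c = 0 (c = -4*((5 + (-2 - 1*4)) + 1) = -4*((5 + (-2 - 4)) + 1) = -4*((5 - 6) + 1) = -4*(-1 + 1) = -4*0 = 0)
7*(((-6*4 + B(3)) + 1) + c) = 7*(((-6*4 - 5) + 1) + 0) = 7*(((-1*24 - 5) + 1) + 0) = 7*(((-24 - 5) + 1) + 0) = 7*((-29 + 1) + 0) = 7*(-28 + 0) = 7*(-28) = -196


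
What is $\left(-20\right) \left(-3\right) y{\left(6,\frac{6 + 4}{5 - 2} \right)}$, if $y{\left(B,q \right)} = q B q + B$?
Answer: $4360$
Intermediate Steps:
$y{\left(B,q \right)} = B + B q^{2}$ ($y{\left(B,q \right)} = B q q + B = B q^{2} + B = B + B q^{2}$)
$\left(-20\right) \left(-3\right) y{\left(6,\frac{6 + 4}{5 - 2} \right)} = \left(-20\right) \left(-3\right) 6 \left(1 + \left(\frac{6 + 4}{5 - 2}\right)^{2}\right) = 60 \cdot 6 \left(1 + \left(\frac{10}{3}\right)^{2}\right) = 60 \cdot 6 \left(1 + \frac{100}{9}\right) = 60 \cdot 6 \cdot \frac{109}{9} = 60 \cdot \frac{218}{3} = 4360$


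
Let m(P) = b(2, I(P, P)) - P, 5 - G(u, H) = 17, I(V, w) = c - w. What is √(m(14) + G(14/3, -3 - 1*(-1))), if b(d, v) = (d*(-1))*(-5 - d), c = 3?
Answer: 2*I*√3 ≈ 3.4641*I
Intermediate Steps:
I(V, w) = 3 - w
G(u, H) = -12 (G(u, H) = 5 - 1*17 = 5 - 17 = -12)
b(d, v) = -d*(-5 - d) (b(d, v) = (-d)*(-5 - d) = -d*(-5 - d))
m(P) = 14 - P (m(P) = 2*(5 + 2) - P = 2*7 - P = 14 - P)
√(m(14) + G(14/3, -3 - 1*(-1))) = √((14 - 1*14) - 12) = √((14 - 14) - 12) = √(0 - 12) = √(-12) = 2*I*√3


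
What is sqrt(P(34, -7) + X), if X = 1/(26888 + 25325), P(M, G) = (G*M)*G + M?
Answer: sqrt(4634535579513)/52213 ≈ 41.231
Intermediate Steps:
P(M, G) = M + M*G**2 (P(M, G) = M*G**2 + M = M + M*G**2)
X = 1/52213 ≈ 1.9152e-5
sqrt(P(34, -7) + X) = sqrt(34*(1 + (-7)**2) + 1/52213) = sqrt(34*(1 + 49) + 1/52213) = sqrt(34*50 + 1/52213) = sqrt(1700 + 1/52213) = sqrt(88762101/52213) = sqrt(4634535579513)/52213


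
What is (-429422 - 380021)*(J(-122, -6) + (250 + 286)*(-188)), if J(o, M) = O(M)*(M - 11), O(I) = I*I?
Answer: 82061331340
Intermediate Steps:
O(I) = I²
J(o, M) = M²*(-11 + M) (J(o, M) = M²*(M - 11) = M²*(-11 + M))
(-429422 - 380021)*(J(-122, -6) + (250 + 286)*(-188)) = (-429422 - 380021)*((-6)²*(-11 - 6) + (250 + 286)*(-188)) = -809443*(36*(-17) + 536*(-188)) = -809443*(-612 - 100768) = -809443*(-101380) = 82061331340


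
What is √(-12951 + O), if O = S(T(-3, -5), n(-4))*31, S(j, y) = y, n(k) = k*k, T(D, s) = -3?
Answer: I*√12455 ≈ 111.6*I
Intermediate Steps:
n(k) = k²
O = 496 (O = (-4)²*31 = 16*31 = 496)
√(-12951 + O) = √(-12951 + 496) = √(-12455) = I*√12455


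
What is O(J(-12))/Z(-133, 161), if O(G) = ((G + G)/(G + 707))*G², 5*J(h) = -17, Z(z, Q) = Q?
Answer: -4913/7079975 ≈ -0.00069393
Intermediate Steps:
J(h) = -17/5 (J(h) = (⅕)*(-17) = -17/5)
O(G) = 2*G³/(707 + G) (O(G) = ((2*G)/(707 + G))*G² = (2*G/(707 + G))*G² = 2*G³/(707 + G))
O(J(-12))/Z(-133, 161) = (2*(-17/5)³/(707 - 17/5))/161 = (2*(-4913/125)/(3518/5))*(1/161) = (2*(-4913/125)*(5/3518))*(1/161) = -4913/43975*1/161 = -4913/7079975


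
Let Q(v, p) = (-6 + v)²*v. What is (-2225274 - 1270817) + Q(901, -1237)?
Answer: 718227434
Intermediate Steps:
Q(v, p) = v*(-6 + v)²
(-2225274 - 1270817) + Q(901, -1237) = (-2225274 - 1270817) + 901*(-6 + 901)² = -3496091 + 901*895² = -3496091 + 901*801025 = -3496091 + 721723525 = 718227434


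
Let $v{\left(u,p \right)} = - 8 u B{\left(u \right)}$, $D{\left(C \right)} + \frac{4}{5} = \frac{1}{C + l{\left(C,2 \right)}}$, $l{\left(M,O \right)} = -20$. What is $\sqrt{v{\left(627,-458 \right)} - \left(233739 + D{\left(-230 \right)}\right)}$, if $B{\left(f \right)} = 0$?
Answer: $\frac{i \sqrt{584345490}}{50} \approx 483.46 i$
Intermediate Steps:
$D{\left(C \right)} = - \frac{4}{5} + \frac{1}{-20 + C}$ ($D{\left(C \right)} = - \frac{4}{5} + \frac{1}{C - 20} = - \frac{4}{5} + \frac{1}{-20 + C}$)
$v{\left(u,p \right)} = 0$ ($v{\left(u,p \right)} = - 8 u 0 = 0$)
$\sqrt{v{\left(627,-458 \right)} - \left(233739 + D{\left(-230 \right)}\right)} = \sqrt{0 - \left(233739 + \frac{85 - -920}{5 \left(-20 - 230\right)}\right)} = \sqrt{0 - \left(233739 + \frac{85 + 920}{5 \left(-250\right)}\right)} = \sqrt{0 - \left(233739 + \frac{1}{5} \left(- \frac{1}{250}\right) 1005\right)} = \sqrt{0 - \frac{58434549}{250}} = \sqrt{- \frac{58434549}{250}} = \frac{i \sqrt{584345490}}{50}$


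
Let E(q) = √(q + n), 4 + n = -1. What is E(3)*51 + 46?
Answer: 46 + 51*I*√2 ≈ 46.0 + 72.125*I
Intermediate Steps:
n = -5 (n = -4 - 1 = -5)
E(q) = √(-5 + q) (E(q) = √(q - 5) = √(-5 + q))
E(3)*51 + 46 = √(-5 + 3)*51 + 46 = √(-2)*51 + 46 = (I*√2)*51 + 46 = 51*I*√2 + 46 = 46 + 51*I*√2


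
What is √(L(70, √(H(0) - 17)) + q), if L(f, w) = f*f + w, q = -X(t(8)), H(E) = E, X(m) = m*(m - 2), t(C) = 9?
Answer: √(4837 + I*√17) ≈ 69.549 + 0.0296*I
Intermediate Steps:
X(m) = m*(-2 + m)
q = -63 (q = -9*(-2 + 9) = -9*7 = -1*63 = -63)
L(f, w) = w + f² (L(f, w) = f² + w = w + f²)
√(L(70, √(H(0) - 17)) + q) = √((√(0 - 17) + 70²) - 63) = √((√(-17) + 4900) - 63) = √((I*√17 + 4900) - 63) = √((4900 + I*√17) - 63) = √(4837 + I*√17)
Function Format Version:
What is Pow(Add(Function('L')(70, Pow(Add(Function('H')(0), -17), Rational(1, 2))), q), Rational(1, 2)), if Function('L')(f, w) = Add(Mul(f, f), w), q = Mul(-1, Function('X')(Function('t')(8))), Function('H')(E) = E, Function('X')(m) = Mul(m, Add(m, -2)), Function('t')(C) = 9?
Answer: Pow(Add(4837, Mul(I, Pow(17, Rational(1, 2)))), Rational(1, 2)) ≈ Add(69.549, Mul(0.0296, I))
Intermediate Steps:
Function('X')(m) = Mul(m, Add(-2, m))
q = -63 (q = Mul(-1, Mul(9, Add(-2, 9))) = Mul(-1, Mul(9, 7)) = Mul(-1, 63) = -63)
Function('L')(f, w) = Add(w, Pow(f, 2)) (Function('L')(f, w) = Add(Pow(f, 2), w) = Add(w, Pow(f, 2)))
Pow(Add(Function('L')(70, Pow(Add(Function('H')(0), -17), Rational(1, 2))), q), Rational(1, 2)) = Pow(Add(Add(Pow(Add(0, -17), Rational(1, 2)), Pow(70, 2)), -63), Rational(1, 2)) = Pow(Add(Add(Pow(-17, Rational(1, 2)), 4900), -63), Rational(1, 2)) = Pow(Add(Add(Mul(I, Pow(17, Rational(1, 2))), 4900), -63), Rational(1, 2)) = Pow(Add(Add(4900, Mul(I, Pow(17, Rational(1, 2)))), -63), Rational(1, 2)) = Pow(Add(4837, Mul(I, Pow(17, Rational(1, 2)))), Rational(1, 2))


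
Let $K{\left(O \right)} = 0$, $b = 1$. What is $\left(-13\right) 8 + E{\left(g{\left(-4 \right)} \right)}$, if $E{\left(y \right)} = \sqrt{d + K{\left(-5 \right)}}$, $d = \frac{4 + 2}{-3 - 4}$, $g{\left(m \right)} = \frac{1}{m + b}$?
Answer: $-104 + \frac{i \sqrt{42}}{7} \approx -104.0 + 0.92582 i$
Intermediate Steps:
$g{\left(m \right)} = \frac{1}{1 + m}$ ($g{\left(m \right)} = \frac{1}{m + 1} = \frac{1}{1 + m}$)
$d = - \frac{6}{7}$ ($d = \frac{6}{-7} = 6 \left(- \frac{1}{7}\right) = - \frac{6}{7} \approx -0.85714$)
$E{\left(y \right)} = \frac{i \sqrt{42}}{7}$ ($E{\left(y \right)} = \sqrt{- \frac{6}{7} + 0} = \sqrt{- \frac{6}{7}} = \frac{i \sqrt{42}}{7}$)
$\left(-13\right) 8 + E{\left(g{\left(-4 \right)} \right)} = \left(-13\right) 8 + \frac{i \sqrt{42}}{7} = -104 + \frac{i \sqrt{42}}{7}$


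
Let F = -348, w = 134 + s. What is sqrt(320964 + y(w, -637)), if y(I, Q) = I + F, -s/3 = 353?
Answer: sqrt(319691) ≈ 565.41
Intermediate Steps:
s = -1059 (s = -3*353 = -1059)
w = -925 (w = 134 - 1059 = -925)
y(I, Q) = -348 + I (y(I, Q) = I - 348 = -348 + I)
sqrt(320964 + y(w, -637)) = sqrt(320964 + (-348 - 925)) = sqrt(320964 - 1273) = sqrt(319691)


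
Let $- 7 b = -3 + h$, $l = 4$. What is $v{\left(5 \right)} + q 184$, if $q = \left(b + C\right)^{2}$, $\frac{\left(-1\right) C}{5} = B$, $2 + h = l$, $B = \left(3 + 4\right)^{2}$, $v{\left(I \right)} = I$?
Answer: $\frac{540554709}{49} \approx 1.1032 \cdot 10^{7}$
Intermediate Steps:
$B = 49$ ($B = 7^{2} = 49$)
$h = 2$ ($h = -2 + 4 = 2$)
$C = -245$ ($C = \left(-5\right) 49 = -245$)
$b = \frac{1}{7}$ ($b = - \frac{-3 + 2}{7} = \left(- \frac{1}{7}\right) \left(-1\right) = \frac{1}{7} \approx 0.14286$)
$q = \frac{2937796}{49}$ ($q = \left(\frac{1}{7} - 245\right)^{2} = \left(- \frac{1714}{7}\right)^{2} = \frac{2937796}{49} \approx 59955.0$)
$v{\left(5 \right)} + q 184 = 5 + \frac{2937796}{49} \cdot 184 = 5 + \frac{540554464}{49} = \frac{540554709}{49}$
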